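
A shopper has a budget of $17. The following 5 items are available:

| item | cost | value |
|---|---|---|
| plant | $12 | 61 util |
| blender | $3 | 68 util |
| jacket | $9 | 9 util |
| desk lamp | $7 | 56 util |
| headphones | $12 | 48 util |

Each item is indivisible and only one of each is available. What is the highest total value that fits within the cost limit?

129 util

Check high-value combinations within $17:
- plant+blender: cost 12+3=15, value 61+68=129
- blender+desk lamp: cost 3+7=10, value 68+56=124
- blender+headphones: cost 3+12=15, value 68+48=116
- blender+jacket: cost 3+9=12, value 68+9=77
Best: 129 util.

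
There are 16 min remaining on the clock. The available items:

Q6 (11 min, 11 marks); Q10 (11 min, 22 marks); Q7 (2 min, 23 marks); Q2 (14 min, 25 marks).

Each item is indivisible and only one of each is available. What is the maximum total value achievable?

48 marks

This is a 0/1 knapsack; check combinations near the capacity.
- Q7+Q2: time 2+14=16, value 23+25=48
- Q10+Q7: time 11+2=13, value 22+23=45
- Q6+Q7: time 11+2=13, value 11+23=34
- Q2: time 14, value 25
Best: 48 marks.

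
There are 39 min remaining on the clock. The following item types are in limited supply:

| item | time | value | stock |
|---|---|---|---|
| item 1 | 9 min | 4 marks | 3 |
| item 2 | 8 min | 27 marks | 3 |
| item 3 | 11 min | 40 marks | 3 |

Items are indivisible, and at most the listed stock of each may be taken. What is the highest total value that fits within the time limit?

Best selections within time 39 and stock limits:
- 2×item 2 + 2×item 3: time 38, value 134
- 3×item 2 + 1×item 3: time 35, value 121
Best: 134 marks.

134 marks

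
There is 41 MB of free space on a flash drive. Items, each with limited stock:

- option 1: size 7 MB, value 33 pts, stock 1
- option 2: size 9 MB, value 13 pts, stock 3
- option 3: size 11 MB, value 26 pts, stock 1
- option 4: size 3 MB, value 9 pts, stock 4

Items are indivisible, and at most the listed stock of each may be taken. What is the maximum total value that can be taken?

Top feasible selections:
- 1×option 1 + 1×option 2 + 1×option 3 + 4×option 4: size 39, value 108
- 1×option 1 + 1×option 2 + 1×option 3 + 3×option 4: size 36, value 99
Best: 108 pts.

108 pts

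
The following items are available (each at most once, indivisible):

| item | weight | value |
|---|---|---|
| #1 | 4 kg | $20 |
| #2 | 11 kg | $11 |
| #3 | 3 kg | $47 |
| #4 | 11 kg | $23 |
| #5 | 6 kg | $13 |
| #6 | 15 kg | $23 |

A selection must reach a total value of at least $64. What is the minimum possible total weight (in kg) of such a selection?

7

Subsets with value ≥ 64, sorted by total weight:
- #1+#3: weight 7, value 67
- #1+#3+#5: weight 13, value 80
Minimum weight: 7 kg.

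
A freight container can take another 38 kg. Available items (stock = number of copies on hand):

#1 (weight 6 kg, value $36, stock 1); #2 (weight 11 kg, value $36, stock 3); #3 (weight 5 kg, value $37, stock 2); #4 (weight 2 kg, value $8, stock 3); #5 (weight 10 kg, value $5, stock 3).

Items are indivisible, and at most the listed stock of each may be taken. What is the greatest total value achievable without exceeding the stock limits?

$182

Best selections within weight 38 and stock limits:
- 1×#1 + 2×#2 + 2×#3: weight 38, value 182
- 1×#1 + 1×#2 + 2×#3 + 3×#4: weight 33, value 170
- 2×#2 + 2×#3 + 3×#4: weight 38, value 170
- 1×#1 + 1×#2 + 2×#3 + 2×#4: weight 31, value 162
Best: $182.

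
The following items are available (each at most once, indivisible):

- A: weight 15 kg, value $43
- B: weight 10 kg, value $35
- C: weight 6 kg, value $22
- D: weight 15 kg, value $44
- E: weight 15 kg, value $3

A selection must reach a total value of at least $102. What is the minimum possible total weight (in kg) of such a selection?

Subsets with value ≥ 102, sorted by total weight:
- A+C+D: weight 36, value 109
- A+B+D: weight 40, value 122
Minimum weight: 36 kg.

36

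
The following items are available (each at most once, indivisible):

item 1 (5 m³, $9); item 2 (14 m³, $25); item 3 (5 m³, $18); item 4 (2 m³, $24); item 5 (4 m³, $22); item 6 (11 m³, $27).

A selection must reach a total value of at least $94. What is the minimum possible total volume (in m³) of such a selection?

Subsets with value ≥ 94, sorted by total volume:
- item 1+item 3+item 4+item 5+item 6: volume 27, value 100
- item 1+item 2+item 3+item 4+item 5: volume 30, value 98
Minimum volume: 27 m³.

27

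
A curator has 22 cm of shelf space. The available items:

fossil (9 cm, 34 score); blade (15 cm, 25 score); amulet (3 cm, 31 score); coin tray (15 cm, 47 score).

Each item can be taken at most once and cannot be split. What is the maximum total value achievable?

78 score

This is a 0/1 knapsack; check combinations near the capacity.
- amulet+coin tray: length 3+15=18, value 31+47=78
- fossil+amulet: length 9+3=12, value 34+31=65
- blade+amulet: length 15+3=18, value 25+31=56
Best: 78 score.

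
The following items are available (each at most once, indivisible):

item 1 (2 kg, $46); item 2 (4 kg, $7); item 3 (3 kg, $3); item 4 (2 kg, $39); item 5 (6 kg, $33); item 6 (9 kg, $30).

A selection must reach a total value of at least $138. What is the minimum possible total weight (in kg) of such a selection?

19

Subsets with value ≥ 138, sorted by total weight:
- item 1+item 4+item 5+item 6: weight 19, value 148
- item 1+item 3+item 4+item 5+item 6: weight 22, value 151
- item 1+item 2+item 4+item 5+item 6: weight 23, value 155
- item 1+item 2+item 3+item 4+item 5+item 6: weight 26, value 158
Minimum weight: 19 kg.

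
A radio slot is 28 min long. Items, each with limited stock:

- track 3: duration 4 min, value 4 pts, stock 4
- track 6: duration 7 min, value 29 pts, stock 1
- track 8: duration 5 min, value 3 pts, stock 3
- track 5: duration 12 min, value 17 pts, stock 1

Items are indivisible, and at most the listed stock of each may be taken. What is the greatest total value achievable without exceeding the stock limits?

Best selections within duration 28 and stock limits:
- 2×track 3 + 1×track 6 + 1×track 5: duration 27, value 54
- 1×track 3 + 1×track 6 + 1×track 8 + 1×track 5: duration 28, value 53
- 1×track 3 + 1×track 6 + 1×track 5: duration 23, value 50
- 1×track 6 + 1×track 8 + 1×track 5: duration 24, value 49
Best: 54 pts.

54 pts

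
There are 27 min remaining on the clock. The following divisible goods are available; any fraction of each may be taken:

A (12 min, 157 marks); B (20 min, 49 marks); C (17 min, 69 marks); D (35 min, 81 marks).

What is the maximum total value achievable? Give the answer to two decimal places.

Take in order of value per unit:
- A (157/12 per unit): all 12 → value 157, running total 157.00
- C (69/17 per unit): 15 of 17 → value 15×69/17 = 60.8824, running total 217.88
Total 217.88.

217.88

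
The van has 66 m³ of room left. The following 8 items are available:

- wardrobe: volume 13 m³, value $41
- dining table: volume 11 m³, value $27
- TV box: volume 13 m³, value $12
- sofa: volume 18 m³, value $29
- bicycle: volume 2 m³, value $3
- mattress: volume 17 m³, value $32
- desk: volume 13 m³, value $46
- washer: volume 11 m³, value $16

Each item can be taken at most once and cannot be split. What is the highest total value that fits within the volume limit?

This is a 0/1 knapsack; check combinations near the capacity.
- wardrobe+dining table+mattress+desk+washer: volume 13+11+17+13+11=65, value 41+27+32+46+16=162
- wardrobe+dining table+sofa+desk+washer: volume 13+11+18+13+11=66, value 41+27+29+46+16=159
- wardrobe+sofa+bicycle+mattress+desk: volume 13+18+2+17+13=63, value 41+29+3+32+46=151
- wardrobe+dining table+bicycle+mattress+desk: volume 13+11+2+17+13=56, value 41+27+3+32+46=149
- wardrobe+sofa+mattress+desk: volume 13+18+17+13=61, value 41+29+32+46=148
Best: $162.

$162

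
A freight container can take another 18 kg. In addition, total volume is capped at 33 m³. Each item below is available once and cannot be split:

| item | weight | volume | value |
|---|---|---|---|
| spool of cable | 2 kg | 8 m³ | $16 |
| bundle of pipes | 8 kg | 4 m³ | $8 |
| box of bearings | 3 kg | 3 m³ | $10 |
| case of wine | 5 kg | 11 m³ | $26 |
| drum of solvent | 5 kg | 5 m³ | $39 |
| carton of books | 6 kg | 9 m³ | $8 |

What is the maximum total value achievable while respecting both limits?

Feasible sets respecting both limits:
- spool of cable+box of bearings+case of wine+drum of solvent: weight 15, volume 27, value 91
- spool of cable+case of wine+drum of solvent+carton of books: weight 18, volume 33, value 89
- spool of cable+case of wine+drum of solvent: weight 12, volume 24, value 81
Best: $91.

$91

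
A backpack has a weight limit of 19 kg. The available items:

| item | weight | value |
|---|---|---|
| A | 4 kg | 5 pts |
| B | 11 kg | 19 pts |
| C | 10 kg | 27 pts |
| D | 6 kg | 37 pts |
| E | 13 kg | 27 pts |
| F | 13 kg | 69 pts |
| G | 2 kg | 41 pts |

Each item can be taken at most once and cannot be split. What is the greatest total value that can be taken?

115 pts

Check high-value combinations within 19 kg:
- A+F+G: weight 4+13+2=19, value 5+69+41=115
- F+G: weight 13+2=15, value 69+41=110
- D+F: weight 6+13=19, value 37+69=106
Best: 115 pts.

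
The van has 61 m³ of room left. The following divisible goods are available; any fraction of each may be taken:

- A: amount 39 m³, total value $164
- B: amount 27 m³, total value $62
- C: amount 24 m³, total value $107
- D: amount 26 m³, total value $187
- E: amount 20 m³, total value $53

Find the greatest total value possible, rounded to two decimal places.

Take in order of value per unit:
- D (187/26 per unit): all 26 → value 187, running total 187.00
- C (107/24 per unit): all 24 → value 107, running total 294.00
- A (164/39 per unit): 11 of 39 → value 11×164/39 = 46.2564, running total 340.26
Total 340.26.

340.26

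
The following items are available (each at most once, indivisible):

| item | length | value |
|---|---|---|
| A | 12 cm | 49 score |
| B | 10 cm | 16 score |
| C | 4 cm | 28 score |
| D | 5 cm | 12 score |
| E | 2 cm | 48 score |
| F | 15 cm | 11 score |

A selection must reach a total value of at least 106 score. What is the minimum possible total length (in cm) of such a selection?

18

Subsets with value ≥ 106, sorted by total length:
- A+C+E: length 18, value 125
- A+D+E: length 19, value 109
Minimum length: 18 cm.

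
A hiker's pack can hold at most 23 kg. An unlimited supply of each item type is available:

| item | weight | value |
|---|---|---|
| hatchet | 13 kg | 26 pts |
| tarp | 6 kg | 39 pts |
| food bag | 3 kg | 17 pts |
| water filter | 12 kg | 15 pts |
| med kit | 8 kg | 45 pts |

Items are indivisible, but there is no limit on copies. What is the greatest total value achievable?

140 pts

Best value-per-unit is tarp at 39/6; filling with it alone gives 3×39 = 117.
Optimal mix: 2×tarp + 1×food bag + 1×med kit → weight 23, value 140.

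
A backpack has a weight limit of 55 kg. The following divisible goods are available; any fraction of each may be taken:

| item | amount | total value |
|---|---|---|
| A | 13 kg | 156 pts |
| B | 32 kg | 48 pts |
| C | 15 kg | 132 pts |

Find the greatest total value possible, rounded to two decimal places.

328.50

Take in order of value per unit:
- A (156/13 per unit): all 13 → value 156, running total 156.00
- C (132/15 per unit): all 15 → value 132, running total 288.00
- B (48/32 per unit): 27 of 32 → value 27×48/32 = 40.5000, running total 328.50
Total 328.50.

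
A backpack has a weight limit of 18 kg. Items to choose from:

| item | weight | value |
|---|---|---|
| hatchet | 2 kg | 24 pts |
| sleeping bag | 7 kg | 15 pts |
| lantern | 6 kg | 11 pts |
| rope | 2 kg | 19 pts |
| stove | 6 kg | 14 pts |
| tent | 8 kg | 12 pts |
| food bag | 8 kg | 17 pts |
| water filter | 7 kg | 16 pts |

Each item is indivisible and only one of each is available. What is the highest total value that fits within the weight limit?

Check high-value combinations within 18 kg:
- hatchet+rope+stove+food bag: weight 2+2+6+8=18, value 24+19+14+17=74
- hatchet+sleeping bag+rope+water filter: weight 2+7+2+7=18, value 24+15+19+16=74
- hatchet+rope+stove+water filter: weight 2+2+6+7=17, value 24+19+14+16=73
- hatchet+sleeping bag+rope+stove: weight 2+7+2+6=17, value 24+15+19+14=72
- hatchet+lantern+rope+food bag: weight 2+6+2+8=18, value 24+11+19+17=71
Best: 74 pts.

74 pts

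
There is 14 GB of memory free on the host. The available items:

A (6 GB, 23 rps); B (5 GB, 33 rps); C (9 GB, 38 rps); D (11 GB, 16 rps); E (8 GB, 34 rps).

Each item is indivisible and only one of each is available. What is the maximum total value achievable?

This is a 0/1 knapsack; check combinations near the capacity.
- B+C: memory 5+9=14, value 33+38=71
- B+E: memory 5+8=13, value 33+34=67
- A+E: memory 6+8=14, value 23+34=57
Best: 71 rps.

71 rps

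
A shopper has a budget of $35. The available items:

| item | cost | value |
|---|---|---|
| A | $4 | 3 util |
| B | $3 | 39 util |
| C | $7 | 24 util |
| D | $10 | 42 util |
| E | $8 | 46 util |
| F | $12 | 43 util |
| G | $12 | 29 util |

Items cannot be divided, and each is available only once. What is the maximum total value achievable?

170 util

Check high-value combinations within $35:
- B+D+E+F: cost 3+10+8+12=33, value 39+42+46+43=170
- B+E+F+G: cost 3+8+12+12=35, value 39+46+43+29=157
- B+D+E+G: cost 3+10+8+12=33, value 39+42+46+29=156
- A+B+C+E+F: cost 4+3+7+8+12=34, value 3+39+24+46+43=155
- A+B+C+D+E: cost 4+3+7+10+8=32, value 3+39+24+42+46=154
Best: 170 util.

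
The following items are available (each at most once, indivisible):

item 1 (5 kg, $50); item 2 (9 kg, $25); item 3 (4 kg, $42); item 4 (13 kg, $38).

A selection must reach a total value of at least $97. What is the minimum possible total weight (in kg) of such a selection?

Subsets with value ≥ 97, sorted by total weight:
- item 1+item 2+item 3: weight 18, value 117
- item 1+item 3+item 4: weight 22, value 130
Minimum weight: 18 kg.

18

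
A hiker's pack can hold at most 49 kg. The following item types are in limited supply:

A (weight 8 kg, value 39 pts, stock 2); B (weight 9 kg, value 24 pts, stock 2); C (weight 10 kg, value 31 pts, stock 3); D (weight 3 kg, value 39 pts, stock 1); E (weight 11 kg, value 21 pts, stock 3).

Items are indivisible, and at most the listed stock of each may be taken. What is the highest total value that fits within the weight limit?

Best selections within weight 49 and stock limits:
- 2×A + 3×C + 1×D: weight 49, value 210
- 2×A + 1×B + 2×C + 1×D: weight 48, value 203
Best: 210 pts.

210 pts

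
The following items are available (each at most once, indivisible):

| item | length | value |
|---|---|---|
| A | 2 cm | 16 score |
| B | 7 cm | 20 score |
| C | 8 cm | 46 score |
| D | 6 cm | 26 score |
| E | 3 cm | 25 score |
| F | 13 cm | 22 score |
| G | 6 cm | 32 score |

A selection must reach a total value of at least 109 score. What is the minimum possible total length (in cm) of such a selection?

Subsets with value ≥ 109, sorted by total length:
- A+C+E+G: length 19, value 119
- A+C+D+E: length 19, value 113
- A+C+D+G: length 22, value 120
- C+D+E+G: length 23, value 129
Minimum length: 19 cm.

19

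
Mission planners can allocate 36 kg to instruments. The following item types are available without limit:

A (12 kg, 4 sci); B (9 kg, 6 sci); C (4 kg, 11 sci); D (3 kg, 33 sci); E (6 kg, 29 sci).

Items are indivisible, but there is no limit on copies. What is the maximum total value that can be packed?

Best value-per-unit is D at 33/3, and filling with it alone uses mass 12×3=36. No mix of the others beats 12×33 = 396.

396 sci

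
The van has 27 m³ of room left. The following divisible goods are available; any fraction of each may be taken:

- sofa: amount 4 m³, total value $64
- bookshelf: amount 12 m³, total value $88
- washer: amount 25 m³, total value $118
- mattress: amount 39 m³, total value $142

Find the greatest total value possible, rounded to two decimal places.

203.92

Take in order of value per unit:
- sofa (64/4 per unit): all 4 → value 64, running total 64.00
- bookshelf (88/12 per unit): all 12 → value 88, running total 152.00
- washer (118/25 per unit): 11 of 25 → value 11×118/25 = 51.9200, running total 203.92
Total 203.92.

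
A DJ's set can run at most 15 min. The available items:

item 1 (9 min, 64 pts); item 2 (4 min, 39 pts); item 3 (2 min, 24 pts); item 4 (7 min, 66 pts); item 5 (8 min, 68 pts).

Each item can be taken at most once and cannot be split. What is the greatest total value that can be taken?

134 pts

Check high-value combinations within 15 min:
- item 4+item 5: duration 7+8=15, value 66+68=134
- item 2+item 3+item 5: duration 4+2+8=14, value 39+24+68=131
- item 2+item 3+item 4: duration 4+2+7=13, value 39+24+66=129
- item 1+item 2+item 3: duration 9+4+2=15, value 64+39+24=127
- item 2+item 5: duration 4+8=12, value 39+68=107
Best: 134 pts.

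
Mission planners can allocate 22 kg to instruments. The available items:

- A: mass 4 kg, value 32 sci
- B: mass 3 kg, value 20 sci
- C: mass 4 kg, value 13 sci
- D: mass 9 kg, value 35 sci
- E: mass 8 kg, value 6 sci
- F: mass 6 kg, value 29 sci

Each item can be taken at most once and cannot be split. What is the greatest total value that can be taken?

116 sci

Check high-value combinations within 22 kg:
- A+B+D+F: mass 4+3+9+6=22, value 32+20+35+29=116
- A+B+C+D: mass 4+3+4+9=20, value 32+20+13+35=100
- B+C+D+F: mass 3+4+9+6=22, value 20+13+35+29=97
- A+D+F: mass 4+9+6=19, value 32+35+29=96
- A+B+C+F: mass 4+3+4+6=17, value 32+20+13+29=94
Best: 116 sci.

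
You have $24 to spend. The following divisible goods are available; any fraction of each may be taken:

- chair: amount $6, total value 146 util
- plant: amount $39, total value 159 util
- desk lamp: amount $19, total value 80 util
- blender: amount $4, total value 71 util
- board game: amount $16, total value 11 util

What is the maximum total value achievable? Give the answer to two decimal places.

Take in order of value per unit:
- chair (146/6 per unit): all 6 → value 146, running total 146.00
- blender (71/4 per unit): all 4 → value 71, running total 217.00
- desk lamp (80/19 per unit): 14 of 19 → value 14×80/19 = 58.9474, running total 275.95
Total 275.95.

275.95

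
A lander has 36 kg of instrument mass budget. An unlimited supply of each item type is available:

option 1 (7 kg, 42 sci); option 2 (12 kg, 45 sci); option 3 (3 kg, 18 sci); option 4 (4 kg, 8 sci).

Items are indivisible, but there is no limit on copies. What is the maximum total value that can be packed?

Best value-per-unit is option 1 at 42/7; filling with it alone gives 5×42 = 210.
Optimal mix: 3×option 1 + 5×option 3 → mass 36, value 216.

216 sci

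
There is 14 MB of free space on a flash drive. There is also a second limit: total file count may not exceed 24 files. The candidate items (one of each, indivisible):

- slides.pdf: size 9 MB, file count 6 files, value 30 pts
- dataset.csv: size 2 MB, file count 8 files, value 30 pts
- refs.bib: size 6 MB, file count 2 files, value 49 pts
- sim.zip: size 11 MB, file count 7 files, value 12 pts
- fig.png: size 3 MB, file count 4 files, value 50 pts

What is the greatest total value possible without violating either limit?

129 pts

Feasible sets respecting both limits:
- dataset.csv+refs.bib+fig.png: size 11, file count 14, value 129
- slides.pdf+dataset.csv+fig.png: size 14, file count 18, value 110
- refs.bib+fig.png: size 9, file count 6, value 99
- slides.pdf+fig.png: size 12, file count 10, value 80
Best: 129 pts.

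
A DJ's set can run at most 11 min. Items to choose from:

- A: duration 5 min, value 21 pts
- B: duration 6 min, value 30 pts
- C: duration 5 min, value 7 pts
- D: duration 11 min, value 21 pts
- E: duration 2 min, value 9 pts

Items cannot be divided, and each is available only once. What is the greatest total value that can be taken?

51 pts

Check high-value combinations within 11 min:
- A+B: duration 5+6=11, value 21+30=51
- B+E: duration 6+2=8, value 30+9=39
- B+C: duration 6+5=11, value 30+7=37
Best: 51 pts.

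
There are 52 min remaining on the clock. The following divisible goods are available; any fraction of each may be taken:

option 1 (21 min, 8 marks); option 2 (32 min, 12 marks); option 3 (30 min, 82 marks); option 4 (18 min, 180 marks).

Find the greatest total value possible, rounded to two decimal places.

Take in order of value per unit:
- option 4 (180/18 per unit): all 18 → value 180, running total 180.00
- option 3 (82/30 per unit): all 30 → value 82, running total 262.00
- option 1 (8/21 per unit): 4 of 21 → value 4×8/21 = 1.5238, running total 263.52
Total 263.52.

263.52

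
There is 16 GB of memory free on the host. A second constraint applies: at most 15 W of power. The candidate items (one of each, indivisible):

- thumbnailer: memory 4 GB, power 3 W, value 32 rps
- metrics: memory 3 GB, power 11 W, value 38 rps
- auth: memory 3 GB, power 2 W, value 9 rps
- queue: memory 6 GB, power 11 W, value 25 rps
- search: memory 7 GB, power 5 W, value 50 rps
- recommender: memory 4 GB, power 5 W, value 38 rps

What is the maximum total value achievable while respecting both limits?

Feasible sets respecting both limits:
- thumbnailer+search+recommender: memory 15, power 13, value 120
- auth+search+recommender: memory 14, power 12, value 97
- thumbnailer+auth+search: memory 14, power 10, value 91
- search+recommender: memory 11, power 10, value 88
Best: 120 rps.

120 rps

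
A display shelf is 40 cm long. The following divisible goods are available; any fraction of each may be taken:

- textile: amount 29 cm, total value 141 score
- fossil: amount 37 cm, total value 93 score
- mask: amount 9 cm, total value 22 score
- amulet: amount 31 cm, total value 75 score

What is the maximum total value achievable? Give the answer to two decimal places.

168.65

Take in order of value per unit:
- textile (141/29 per unit): all 29 → value 141, running total 141.00
- fossil (93/37 per unit): 11 of 37 → value 11×93/37 = 27.6486, running total 168.65
Total 168.65.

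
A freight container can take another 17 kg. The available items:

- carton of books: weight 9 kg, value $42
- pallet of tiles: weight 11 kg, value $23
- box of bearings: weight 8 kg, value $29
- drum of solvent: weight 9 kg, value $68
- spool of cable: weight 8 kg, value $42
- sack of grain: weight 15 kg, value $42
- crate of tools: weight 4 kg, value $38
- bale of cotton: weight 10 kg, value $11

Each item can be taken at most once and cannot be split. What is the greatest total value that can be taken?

Check high-value combinations within 17 kg:
- drum of solvent+spool of cable: weight 9+8=17, value 68+42=110
- drum of solvent+crate of tools: weight 9+4=13, value 68+38=106
- box of bearings+drum of solvent: weight 8+9=17, value 29+68=97
- carton of books+spool of cable: weight 9+8=17, value 42+42=84
Best: $110.

$110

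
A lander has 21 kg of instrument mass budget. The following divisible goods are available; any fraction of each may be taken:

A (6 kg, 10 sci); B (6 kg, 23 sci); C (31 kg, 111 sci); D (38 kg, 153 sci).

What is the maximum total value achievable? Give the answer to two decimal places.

84.55

Take in order of value per unit:
- D (153/38 per unit): 21 of 38 → value 21×153/38 = 84.5526, running total 84.55
Total 84.55.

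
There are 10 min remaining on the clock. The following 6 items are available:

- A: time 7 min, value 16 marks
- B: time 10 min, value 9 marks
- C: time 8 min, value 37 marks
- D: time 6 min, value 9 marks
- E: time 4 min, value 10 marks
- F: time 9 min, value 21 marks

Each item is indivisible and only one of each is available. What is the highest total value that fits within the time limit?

37 marks

Check high-value combinations within 10 min:
- C: time 8, value 37
- F: time 9, value 21
- D+E: time 6+4=10, value 9+10=19
- A: time 7, value 16
Best: 37 marks.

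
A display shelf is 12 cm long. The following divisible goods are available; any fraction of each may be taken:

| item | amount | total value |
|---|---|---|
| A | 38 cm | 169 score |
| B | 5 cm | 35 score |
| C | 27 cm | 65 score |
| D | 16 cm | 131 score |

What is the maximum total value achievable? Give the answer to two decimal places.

98.25

Take in order of value per unit:
- D (131/16 per unit): 12 of 16 → value 12×131/16 = 98.2500, running total 98.25
Total 98.25.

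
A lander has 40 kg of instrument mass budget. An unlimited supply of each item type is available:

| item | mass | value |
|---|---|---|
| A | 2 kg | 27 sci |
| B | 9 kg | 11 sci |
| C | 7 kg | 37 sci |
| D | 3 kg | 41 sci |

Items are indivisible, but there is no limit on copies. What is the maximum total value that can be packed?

546 sci

Best value-per-unit is D at 41/3; filling with it alone gives 13×41 = 533.
Optimal mix: 2×A + 12×D → mass 40, value 546.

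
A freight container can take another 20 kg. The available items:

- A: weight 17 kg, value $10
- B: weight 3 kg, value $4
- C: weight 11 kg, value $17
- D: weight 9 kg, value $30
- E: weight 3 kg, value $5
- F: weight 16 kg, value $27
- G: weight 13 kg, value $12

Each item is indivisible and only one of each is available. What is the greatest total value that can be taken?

Check high-value combinations within 20 kg:
- C+D: weight 11+9=20, value 17+30=47
- B+D+E: weight 3+9+3=15, value 4+30+5=39
- D+E: weight 9+3=12, value 30+5=35
Best: $47.

$47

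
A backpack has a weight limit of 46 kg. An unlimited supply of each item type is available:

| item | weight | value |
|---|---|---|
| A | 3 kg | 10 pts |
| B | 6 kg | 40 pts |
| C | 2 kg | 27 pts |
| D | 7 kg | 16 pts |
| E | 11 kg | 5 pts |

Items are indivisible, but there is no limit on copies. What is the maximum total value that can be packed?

Best value-per-unit is C at 27/2, and filling with it alone uses weight 23×2=46. No mix of the others beats 23×27 = 621.

621 pts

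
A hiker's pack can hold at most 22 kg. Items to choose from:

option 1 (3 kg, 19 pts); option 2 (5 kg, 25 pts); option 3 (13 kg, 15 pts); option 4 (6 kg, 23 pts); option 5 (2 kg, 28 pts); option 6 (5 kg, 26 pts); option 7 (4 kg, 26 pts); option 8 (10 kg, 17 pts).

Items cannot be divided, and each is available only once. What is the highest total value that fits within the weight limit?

Check high-value combinations within 22 kg:
- option 2+option 4+option 5+option 6+option 7: weight 5+6+2+5+4=22, value 25+23+28+26+26=128
- option 1+option 2+option 5+option 6+option 7: weight 3+5+2+5+4=19, value 19+25+28+26+26=124
- option 1+option 4+option 5+option 6+option 7: weight 3+6+2+5+4=20, value 19+23+28+26+26=122
Best: 128 pts.

128 pts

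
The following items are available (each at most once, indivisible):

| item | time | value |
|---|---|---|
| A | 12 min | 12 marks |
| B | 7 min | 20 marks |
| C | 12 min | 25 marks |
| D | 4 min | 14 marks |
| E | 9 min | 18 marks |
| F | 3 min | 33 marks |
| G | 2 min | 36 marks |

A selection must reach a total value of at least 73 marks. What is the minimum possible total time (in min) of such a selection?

Subsets with value ≥ 73, sorted by total time:
- D+F+G: time 9, value 83
- B+F+G: time 12, value 89
- E+F+G: time 14, value 87
Minimum time: 9 min.

9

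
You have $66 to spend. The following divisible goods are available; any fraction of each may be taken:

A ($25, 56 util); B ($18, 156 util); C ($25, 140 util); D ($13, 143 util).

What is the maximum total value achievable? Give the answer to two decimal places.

461.40

Take in order of value per unit:
- D (143/13 per unit): all 13 → value 143, running total 143.00
- B (156/18 per unit): all 18 → value 156, running total 299.00
- C (140/25 per unit): all 25 → value 140, running total 439.00
- A (56/25 per unit): 10 of 25 → value 10×56/25 = 22.4000, running total 461.40
Total 461.40.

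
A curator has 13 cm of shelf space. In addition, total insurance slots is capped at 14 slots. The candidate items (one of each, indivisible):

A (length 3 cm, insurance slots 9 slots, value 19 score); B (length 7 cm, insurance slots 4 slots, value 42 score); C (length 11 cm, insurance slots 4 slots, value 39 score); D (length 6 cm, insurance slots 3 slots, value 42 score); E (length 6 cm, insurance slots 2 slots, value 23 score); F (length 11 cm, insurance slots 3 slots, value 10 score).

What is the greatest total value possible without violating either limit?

Feasible sets respecting both limits:
- B+D: length 13, insurance slots 7, value 84
- B+E: length 13, insurance slots 6, value 65
- D+E: length 12, insurance slots 5, value 65
Best: 84 score.

84 score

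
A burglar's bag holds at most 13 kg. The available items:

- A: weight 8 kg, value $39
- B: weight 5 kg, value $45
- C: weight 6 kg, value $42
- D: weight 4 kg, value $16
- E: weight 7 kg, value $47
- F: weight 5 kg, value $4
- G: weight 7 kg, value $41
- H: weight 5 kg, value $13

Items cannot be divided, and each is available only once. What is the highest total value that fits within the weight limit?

$92

Check high-value combinations within 13 kg:
- B+E: weight 5+7=12, value 45+47=92
- C+E: weight 6+7=13, value 42+47=89
- B+C: weight 5+6=11, value 45+42=87
Best: $92.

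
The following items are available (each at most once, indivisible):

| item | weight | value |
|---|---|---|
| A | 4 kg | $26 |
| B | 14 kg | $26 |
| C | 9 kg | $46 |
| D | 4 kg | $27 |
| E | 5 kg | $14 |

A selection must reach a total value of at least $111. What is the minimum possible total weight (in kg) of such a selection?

22

Subsets with value ≥ 111, sorted by total weight:
- A+C+D+E: weight 22, value 113
- A+B+C+D: weight 31, value 125
Minimum weight: 22 kg.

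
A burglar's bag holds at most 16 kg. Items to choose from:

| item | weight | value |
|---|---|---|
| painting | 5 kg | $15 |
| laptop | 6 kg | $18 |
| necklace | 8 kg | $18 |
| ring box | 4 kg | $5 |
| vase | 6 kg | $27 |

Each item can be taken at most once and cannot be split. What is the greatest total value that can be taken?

Check high-value combinations within 16 kg:
- laptop+ring box+vase: weight 6+4+6=16, value 18+5+27=50
- painting+ring box+vase: weight 5+4+6=15, value 15+5+27=47
- laptop+vase: weight 6+6=12, value 18+27=45
Best: $50.

$50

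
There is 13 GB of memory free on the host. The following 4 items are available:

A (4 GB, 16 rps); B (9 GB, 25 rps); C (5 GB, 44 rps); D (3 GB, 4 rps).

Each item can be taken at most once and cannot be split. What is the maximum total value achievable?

64 rps

Check high-value combinations within 13 GB:
- A+C+D: memory 4+5+3=12, value 16+44+4=64
- A+C: memory 4+5=9, value 16+44=60
- C+D: memory 5+3=8, value 44+4=48
- C: memory 5, value 44
- A+B: memory 4+9=13, value 16+25=41
Best: 64 rps.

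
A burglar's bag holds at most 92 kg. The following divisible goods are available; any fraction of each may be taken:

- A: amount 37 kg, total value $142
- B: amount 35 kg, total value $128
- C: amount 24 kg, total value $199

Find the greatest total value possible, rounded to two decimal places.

Take in order of value per unit:
- C (199/24 per unit): all 24 → value 199, running total 199.00
- A (142/37 per unit): all 37 → value 142, running total 341.00
- B (128/35 per unit): 31 of 35 → value 31×128/35 = 113.3714, running total 454.37
Total 454.37.

454.37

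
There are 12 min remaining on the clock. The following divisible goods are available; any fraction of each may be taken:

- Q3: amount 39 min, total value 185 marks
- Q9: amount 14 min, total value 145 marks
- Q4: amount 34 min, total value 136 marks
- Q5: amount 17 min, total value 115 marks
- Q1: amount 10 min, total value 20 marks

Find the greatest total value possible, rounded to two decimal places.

124.29

Take in order of value per unit:
- Q9 (145/14 per unit): 12 of 14 → value 12×145/14 = 124.2857, running total 124.29
Total 124.29.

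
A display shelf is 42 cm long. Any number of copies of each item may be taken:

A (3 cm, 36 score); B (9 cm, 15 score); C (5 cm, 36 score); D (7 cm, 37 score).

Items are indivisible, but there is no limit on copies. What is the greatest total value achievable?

504 score

Best value-per-unit is A at 36/3, and filling with it alone uses length 14×3=42. No mix of the others beats 14×36 = 504.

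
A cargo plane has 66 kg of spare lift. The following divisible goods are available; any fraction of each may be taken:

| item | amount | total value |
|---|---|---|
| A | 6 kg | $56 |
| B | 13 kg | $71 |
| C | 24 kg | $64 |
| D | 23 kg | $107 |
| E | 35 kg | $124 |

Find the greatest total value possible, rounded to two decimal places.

Take in order of value per unit:
- A (56/6 per unit): all 6 → value 56, running total 56.00
- B (71/13 per unit): all 13 → value 71, running total 127.00
- D (107/23 per unit): all 23 → value 107, running total 234.00
- E (124/35 per unit): 24 of 35 → value 24×124/35 = 85.0286, running total 319.03
Total 319.03.

319.03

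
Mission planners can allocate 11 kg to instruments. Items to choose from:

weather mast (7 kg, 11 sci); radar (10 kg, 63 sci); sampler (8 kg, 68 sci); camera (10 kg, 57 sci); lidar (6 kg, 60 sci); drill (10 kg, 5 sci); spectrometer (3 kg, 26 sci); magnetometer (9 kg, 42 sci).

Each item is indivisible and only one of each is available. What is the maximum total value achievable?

This is a 0/1 knapsack; check combinations near the capacity.
- sampler+spectrometer: mass 8+3=11, value 68+26=94
- lidar+spectrometer: mass 6+3=9, value 60+26=86
- sampler: mass 8, value 68
- radar: mass 10, value 63
Best: 94 sci.

94 sci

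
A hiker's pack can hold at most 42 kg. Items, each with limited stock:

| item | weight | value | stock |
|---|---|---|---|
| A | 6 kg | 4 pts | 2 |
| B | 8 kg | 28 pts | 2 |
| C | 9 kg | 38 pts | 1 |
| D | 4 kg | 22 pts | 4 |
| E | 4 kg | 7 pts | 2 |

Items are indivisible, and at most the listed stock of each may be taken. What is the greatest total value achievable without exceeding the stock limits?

182 pts

Top feasible selections:
- 2×B + 1×C + 4×D: weight 41, value 182
- 1×B + 1×C + 4×D + 2×E: weight 41, value 168
- 2×B + 1×C + 3×D + 1×E: weight 41, value 167
- 1×B + 1×C + 4×D + 1×E: weight 37, value 161
Best: 182 pts.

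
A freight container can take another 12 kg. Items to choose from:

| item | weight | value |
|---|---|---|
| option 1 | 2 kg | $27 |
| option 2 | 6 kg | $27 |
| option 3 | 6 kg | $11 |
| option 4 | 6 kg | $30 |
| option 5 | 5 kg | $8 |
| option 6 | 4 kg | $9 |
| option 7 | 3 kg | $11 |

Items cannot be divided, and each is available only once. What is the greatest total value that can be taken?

Check high-value combinations within 12 kg:
- option 1+option 4+option 7: weight 2+6+3=11, value 27+30+11=68
- option 1+option 4+option 6: weight 2+6+4=12, value 27+30+9=66
- option 1+option 2+option 7: weight 2+6+3=11, value 27+27+11=65
- option 1+option 2+option 6: weight 2+6+4=12, value 27+27+9=63
Best: $68.

$68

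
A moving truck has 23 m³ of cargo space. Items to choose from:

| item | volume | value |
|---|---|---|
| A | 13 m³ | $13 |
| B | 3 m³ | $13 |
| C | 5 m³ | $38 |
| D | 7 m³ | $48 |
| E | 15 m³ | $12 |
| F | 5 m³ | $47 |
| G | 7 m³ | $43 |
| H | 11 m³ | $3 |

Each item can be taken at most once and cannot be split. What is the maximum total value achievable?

$151

This is a 0/1 knapsack; check combinations near the capacity.
- B+D+F+G: volume 3+7+5+7=22, value 13+48+47+43=151
- B+C+D+F: volume 3+5+7+5=20, value 13+38+48+47=146
- B+C+D+G: volume 3+5+7+7=22, value 13+38+48+43=142
- B+C+F+G: volume 3+5+5+7=20, value 13+38+47+43=141
Best: $151.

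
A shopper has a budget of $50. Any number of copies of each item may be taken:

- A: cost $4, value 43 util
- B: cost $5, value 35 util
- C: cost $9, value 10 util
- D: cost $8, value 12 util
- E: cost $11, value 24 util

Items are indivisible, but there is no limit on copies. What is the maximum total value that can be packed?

516 util

Best value-per-unit is A at 43/4, and filling with it alone uses cost 12×4=48. No mix of the others beats 12×43 = 516.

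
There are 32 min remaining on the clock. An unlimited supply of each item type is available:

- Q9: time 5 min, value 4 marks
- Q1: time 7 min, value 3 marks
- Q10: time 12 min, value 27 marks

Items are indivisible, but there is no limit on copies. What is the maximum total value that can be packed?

Best value-per-unit is Q10 at 27/12; filling with it alone gives 2×27 = 54.
Optimal mix: 1×Q9 + 2×Q10 → time 29, value 58.

58 marks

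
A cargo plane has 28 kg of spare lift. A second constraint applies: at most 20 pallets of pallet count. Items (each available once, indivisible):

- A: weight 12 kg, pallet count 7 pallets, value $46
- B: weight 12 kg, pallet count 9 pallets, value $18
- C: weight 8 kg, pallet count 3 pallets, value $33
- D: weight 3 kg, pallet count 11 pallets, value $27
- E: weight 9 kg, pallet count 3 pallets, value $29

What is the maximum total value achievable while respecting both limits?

$89

Feasible sets respecting both limits:
- C+D+E: weight 20, pallet count 17, value 89
- A+C: weight 20, pallet count 10, value 79
- A+E: weight 21, pallet count 10, value 75
- A+D: weight 15, pallet count 18, value 73
Best: $89.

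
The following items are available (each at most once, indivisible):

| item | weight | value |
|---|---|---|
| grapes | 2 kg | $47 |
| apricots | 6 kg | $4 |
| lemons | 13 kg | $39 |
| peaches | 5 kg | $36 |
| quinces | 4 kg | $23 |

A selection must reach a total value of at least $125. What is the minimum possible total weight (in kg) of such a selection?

Subsets with value ≥ 125, sorted by total weight:
- grapes+lemons+peaches+quinces: weight 24, value 145
- grapes+apricots+lemons+peaches: weight 26, value 126
Minimum weight: 24 kg.

24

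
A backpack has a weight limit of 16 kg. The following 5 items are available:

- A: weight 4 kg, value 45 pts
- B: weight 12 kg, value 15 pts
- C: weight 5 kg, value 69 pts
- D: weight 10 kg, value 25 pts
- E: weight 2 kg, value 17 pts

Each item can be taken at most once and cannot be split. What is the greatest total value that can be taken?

Check high-value combinations within 16 kg:
- A+C+E: weight 4+5+2=11, value 45+69+17=131
- A+C: weight 4+5=9, value 45+69=114
- C+D: weight 5+10=15, value 69+25=94
Best: 131 pts.

131 pts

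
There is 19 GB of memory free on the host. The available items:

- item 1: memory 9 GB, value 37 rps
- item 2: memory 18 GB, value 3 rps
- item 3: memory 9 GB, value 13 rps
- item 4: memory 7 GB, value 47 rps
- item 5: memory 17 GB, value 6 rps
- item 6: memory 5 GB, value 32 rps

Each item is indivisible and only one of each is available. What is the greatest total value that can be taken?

84 rps

Check high-value combinations within 19 GB:
- item 1+item 4: memory 9+7=16, value 37+47=84
- item 4+item 6: memory 7+5=12, value 47+32=79
- item 1+item 6: memory 9+5=14, value 37+32=69
Best: 84 rps.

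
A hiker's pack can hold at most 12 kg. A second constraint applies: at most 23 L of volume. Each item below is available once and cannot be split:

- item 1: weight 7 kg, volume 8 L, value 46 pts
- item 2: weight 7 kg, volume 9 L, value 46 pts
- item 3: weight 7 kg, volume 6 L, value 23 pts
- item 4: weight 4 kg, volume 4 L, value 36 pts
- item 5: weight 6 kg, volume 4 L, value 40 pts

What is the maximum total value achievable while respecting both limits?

Feasible sets respecting both limits:
- item 1+item 4: weight 11, volume 12, value 82
- item 2+item 4: weight 11, volume 13, value 82
- item 4+item 5: weight 10, volume 8, value 76
- item 3+item 4: weight 11, volume 10, value 59
Best: 82 pts.

82 pts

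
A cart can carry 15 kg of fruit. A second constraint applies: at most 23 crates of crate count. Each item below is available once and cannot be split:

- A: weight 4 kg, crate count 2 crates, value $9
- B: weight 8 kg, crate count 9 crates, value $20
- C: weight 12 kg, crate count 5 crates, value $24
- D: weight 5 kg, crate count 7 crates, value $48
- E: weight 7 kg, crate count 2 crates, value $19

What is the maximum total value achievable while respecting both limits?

$68

Feasible sets respecting both limits:
- B+D: weight 13, crate count 16, value 68
- D+E: weight 12, crate count 9, value 67
- A+D: weight 9, crate count 9, value 57
Best: $68.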